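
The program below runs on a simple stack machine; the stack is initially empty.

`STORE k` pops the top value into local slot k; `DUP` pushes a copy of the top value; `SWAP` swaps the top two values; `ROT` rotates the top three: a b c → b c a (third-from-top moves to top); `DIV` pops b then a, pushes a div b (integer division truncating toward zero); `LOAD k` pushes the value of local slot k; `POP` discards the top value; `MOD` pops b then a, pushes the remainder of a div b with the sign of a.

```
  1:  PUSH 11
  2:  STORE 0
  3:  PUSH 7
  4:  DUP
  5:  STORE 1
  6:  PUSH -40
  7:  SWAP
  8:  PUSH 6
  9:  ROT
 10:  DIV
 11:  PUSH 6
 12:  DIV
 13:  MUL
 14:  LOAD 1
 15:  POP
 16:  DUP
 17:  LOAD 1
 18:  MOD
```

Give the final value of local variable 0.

11

PUSH 11  : [11]
STORE 0  : []
PUSH 7   : [7]
DUP      : [7, 7]
STORE 1  : [7]
PUSH -40 : [7, -40]
SWAP     : [-40, 7]
PUSH 6   : [-40, 7, 6]
ROT      : [7, 6, -40]
DIV      : [7, 0]
PUSH 6   : [7, 0, 6]
DIV      : [7, 0]
MUL      : [0]
LOAD 1   : [0, 7]
POP      : [0]
DUP      : [0, 0]
LOAD 1   : [0, 0, 7]
MOD      : [0, 0]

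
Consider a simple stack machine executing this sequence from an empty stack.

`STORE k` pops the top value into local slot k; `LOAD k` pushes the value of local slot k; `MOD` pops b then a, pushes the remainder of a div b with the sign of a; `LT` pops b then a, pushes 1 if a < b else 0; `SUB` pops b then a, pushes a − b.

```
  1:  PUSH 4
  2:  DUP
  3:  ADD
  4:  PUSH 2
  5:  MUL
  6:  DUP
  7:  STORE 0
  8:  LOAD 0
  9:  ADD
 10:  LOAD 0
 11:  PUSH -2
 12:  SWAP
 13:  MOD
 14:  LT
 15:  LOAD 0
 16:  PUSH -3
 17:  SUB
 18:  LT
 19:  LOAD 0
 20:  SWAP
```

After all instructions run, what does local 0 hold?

PUSH 4  → [4]
DUP     → [4, 4]
ADD     → [8]
PUSH 2  → [8, 2]
MUL     → [16]
DUP     → [16, 16]
STORE 0 → [16]
LOAD 0  → [16, 16]
ADD     → [32]
LOAD 0  → [32, 16]
PUSH -2 → [32, 16, -2]
SWAP    → [32, -2, 16]
MOD     → [32, -2]
LT      → [0]
LOAD 0  → [0, 16]
PUSH -3 → [0, 16, -3]
SUB     → [0, 19]
LT      → [1]
LOAD 0  → [1, 16]
SWAP    → [16, 1]

16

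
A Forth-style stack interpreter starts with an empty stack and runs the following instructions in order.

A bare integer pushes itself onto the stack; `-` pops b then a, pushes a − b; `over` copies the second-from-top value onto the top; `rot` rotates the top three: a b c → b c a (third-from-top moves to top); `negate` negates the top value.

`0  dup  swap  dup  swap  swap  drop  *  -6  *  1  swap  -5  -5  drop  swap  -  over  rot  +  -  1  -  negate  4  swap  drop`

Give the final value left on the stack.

0      -> 0
dup    -> 0 0
swap   -> 0 0
dup    -> 0 0 0
swap   -> 0 0 0
swap   -> 0 0 0
drop   -> 0 0
*      -> 0
-6     -> 0 -6
*      -> 0
1      -> 0 1
swap   -> 1 0
-5     -> 1 0 -5
-5     -> 1 0 -5 -5
drop   -> 1 0 -5
swap   -> 1 -5 0
-      -> 1 -5
over   -> 1 -5 1
rot    -> -5 1 1
+      -> -5 2
-      -> -7
1      -> -7 1
-      -> -8
negate -> 8
4      -> 8 4
swap   -> 4 8
drop   -> 4

4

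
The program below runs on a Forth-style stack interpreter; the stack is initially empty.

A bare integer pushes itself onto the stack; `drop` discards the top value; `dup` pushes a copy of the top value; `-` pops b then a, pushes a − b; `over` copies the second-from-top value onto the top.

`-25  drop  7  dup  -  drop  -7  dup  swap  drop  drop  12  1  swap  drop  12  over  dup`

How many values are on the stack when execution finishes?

4

-25  -> [-25]
drop -> []
7    -> [7]
dup  -> [7, 7]
-    -> [0]
drop -> []
-7   -> [-7]
dup  -> [-7, -7]
swap -> [-7, -7]
drop -> [-7]
drop -> []
12   -> [12]
1    -> [12, 1]
swap -> [1, 12]
drop -> [1]
12   -> [1, 12]
over -> [1, 12, 1]
dup  -> [1, 12, 1, 1]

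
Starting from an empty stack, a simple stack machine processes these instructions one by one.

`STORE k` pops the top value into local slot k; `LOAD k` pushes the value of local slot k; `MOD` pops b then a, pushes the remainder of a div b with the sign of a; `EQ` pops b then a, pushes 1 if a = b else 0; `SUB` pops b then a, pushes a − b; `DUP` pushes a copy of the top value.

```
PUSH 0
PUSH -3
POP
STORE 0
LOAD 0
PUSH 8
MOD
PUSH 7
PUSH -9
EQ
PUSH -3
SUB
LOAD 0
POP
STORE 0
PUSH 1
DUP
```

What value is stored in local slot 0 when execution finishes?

3

PUSH 0   0
PUSH -3  0 -3
POP      0
STORE 0  (empty)
LOAD 0   0
PUSH 8   0 8
MOD      0
PUSH 7   0 7
PUSH -9  0 7 -9
EQ       0 0
PUSH -3  0 0 -3
SUB      0 3
LOAD 0   0 3 0
POP      0 3
STORE 0  0
PUSH 1   0 1
DUP      0 1 1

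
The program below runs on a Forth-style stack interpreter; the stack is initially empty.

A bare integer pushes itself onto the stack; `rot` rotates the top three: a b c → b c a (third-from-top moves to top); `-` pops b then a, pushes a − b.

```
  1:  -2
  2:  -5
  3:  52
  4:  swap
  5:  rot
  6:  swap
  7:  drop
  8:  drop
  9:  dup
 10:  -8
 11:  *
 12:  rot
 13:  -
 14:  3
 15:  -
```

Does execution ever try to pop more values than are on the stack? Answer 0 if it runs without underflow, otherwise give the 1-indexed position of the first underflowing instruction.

-2   → [-2]
-5   → [-2, -5]
52   → [-2, -5, 52]
swap → [-2, 52, -5]
rot  → [52, -5, -2]
swap → [52, -2, -5]
drop → [52, -2]
drop → [52]
dup  → [52, 52]
-8   → [52, 52, -8]
*    → [52, -416]
rot  — needs 3 operands, stack has 2 → underflow

12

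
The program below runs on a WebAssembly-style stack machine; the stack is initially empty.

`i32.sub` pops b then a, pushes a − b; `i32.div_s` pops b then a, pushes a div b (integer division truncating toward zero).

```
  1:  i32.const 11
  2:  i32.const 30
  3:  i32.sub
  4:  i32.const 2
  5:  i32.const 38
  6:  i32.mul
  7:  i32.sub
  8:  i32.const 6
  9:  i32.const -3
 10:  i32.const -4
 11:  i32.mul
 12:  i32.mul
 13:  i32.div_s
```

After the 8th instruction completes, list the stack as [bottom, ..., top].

i32.const 11 -> 11
i32.const 30 -> 11 30
i32.sub      -> -19
i32.const 2  -> -19 2
i32.const 38 -> -19 2 38
i32.mul      -> -19 76
i32.sub      -> -95
i32.const 6  -> -95 6

[-95, 6]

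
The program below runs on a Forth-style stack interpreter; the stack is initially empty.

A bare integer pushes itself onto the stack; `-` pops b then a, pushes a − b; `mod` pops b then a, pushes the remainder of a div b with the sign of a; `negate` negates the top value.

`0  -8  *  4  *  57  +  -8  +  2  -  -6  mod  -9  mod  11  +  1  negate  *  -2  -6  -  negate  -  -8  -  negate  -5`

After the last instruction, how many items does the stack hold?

2

0      -> [0]
-8     -> [0, -8]
*      -> [0]
4      -> [0, 4]
*      -> [0]
57     -> [0, 57]
+      -> [57]
-8     -> [57, -8]
+      -> [49]
2      -> [49, 2]
-      -> [47]
-6     -> [47, -6]
mod    -> [5]
-9     -> [5, -9]
mod    -> [5]
11     -> [5, 11]
+      -> [16]
1      -> [16, 1]
negate -> [16, -1]
*      -> [-16]
-2     -> [-16, -2]
-6     -> [-16, -2, -6]
-      -> [-16, 4]
negate -> [-16, -4]
-      -> [-12]
-8     -> [-12, -8]
-      -> [-4]
negate -> [4]
-5     -> [4, -5]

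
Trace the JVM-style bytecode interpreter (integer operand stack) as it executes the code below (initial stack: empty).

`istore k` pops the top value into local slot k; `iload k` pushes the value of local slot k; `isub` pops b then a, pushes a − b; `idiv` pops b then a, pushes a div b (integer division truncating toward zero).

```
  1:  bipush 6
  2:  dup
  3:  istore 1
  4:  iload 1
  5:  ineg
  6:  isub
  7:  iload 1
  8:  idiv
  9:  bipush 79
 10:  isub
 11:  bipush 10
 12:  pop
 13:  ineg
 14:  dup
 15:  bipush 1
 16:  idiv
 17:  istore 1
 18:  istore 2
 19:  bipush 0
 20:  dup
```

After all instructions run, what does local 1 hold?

77

bipush 6  → 6
dup       → 6 6
istore 1  → 6
iload 1   → 6 6
ineg      → 6 -6
isub      → 12
iload 1   → 12 6
idiv      → 2
bipush 79 → 2 79
isub      → -77
bipush 10 → -77 10
pop       → -77
ineg      → 77
dup       → 77 77
bipush 1  → 77 77 1
idiv      → 77 77
istore 1  → 77
istore 2  → (empty)
bipush 0  → 0
dup       → 0 0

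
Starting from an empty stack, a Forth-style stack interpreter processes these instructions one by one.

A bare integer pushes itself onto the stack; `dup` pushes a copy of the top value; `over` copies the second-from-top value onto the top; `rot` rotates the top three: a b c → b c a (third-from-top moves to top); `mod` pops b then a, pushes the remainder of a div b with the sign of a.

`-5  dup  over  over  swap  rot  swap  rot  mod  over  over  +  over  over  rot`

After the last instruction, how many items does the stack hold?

-5    [-5]
dup   [-5, -5]
over  [-5, -5, -5]
over  [-5, -5, -5, -5]
swap  [-5, -5, -5, -5]
rot   [-5, -5, -5, -5]
swap  [-5, -5, -5, -5]
rot   [-5, -5, -5, -5]
mod   [-5, -5, 0]
over  [-5, -5, 0, -5]
over  [-5, -5, 0, -5, 0]
+     [-5, -5, 0, -5]
over  [-5, -5, 0, -5, 0]
over  [-5, -5, 0, -5, 0, -5]
rot   [-5, -5, 0, 0, -5, -5]

6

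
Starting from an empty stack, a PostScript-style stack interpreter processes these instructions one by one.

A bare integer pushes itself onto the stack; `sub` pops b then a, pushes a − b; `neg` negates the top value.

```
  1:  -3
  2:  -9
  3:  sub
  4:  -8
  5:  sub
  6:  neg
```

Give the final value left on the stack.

-3  → -3
-9  → -3 -9
sub → 6
-8  → 6 -8
sub → 14
neg → -14

-14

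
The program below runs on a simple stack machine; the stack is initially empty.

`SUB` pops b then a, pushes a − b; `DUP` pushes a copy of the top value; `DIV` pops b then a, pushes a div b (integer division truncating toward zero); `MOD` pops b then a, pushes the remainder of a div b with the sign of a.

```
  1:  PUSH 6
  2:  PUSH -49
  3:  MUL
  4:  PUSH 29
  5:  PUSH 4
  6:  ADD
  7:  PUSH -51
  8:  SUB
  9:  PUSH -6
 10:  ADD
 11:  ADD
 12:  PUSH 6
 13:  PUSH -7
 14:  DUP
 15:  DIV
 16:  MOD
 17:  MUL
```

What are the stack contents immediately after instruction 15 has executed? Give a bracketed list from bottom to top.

PUSH 6    [6]
PUSH -49  [6, -49]
MUL       [-294]
PUSH 29   [-294, 29]
PUSH 4    [-294, 29, 4]
ADD       [-294, 33]
PUSH -51  [-294, 33, -51]
SUB       [-294, 84]
PUSH -6   [-294, 84, -6]
ADD       [-294, 78]
ADD       [-216]
PUSH 6    [-216, 6]
PUSH -7   [-216, 6, -7]
DUP       [-216, 6, -7, -7]
DIV       [-216, 6, 1]

[-216, 6, 1]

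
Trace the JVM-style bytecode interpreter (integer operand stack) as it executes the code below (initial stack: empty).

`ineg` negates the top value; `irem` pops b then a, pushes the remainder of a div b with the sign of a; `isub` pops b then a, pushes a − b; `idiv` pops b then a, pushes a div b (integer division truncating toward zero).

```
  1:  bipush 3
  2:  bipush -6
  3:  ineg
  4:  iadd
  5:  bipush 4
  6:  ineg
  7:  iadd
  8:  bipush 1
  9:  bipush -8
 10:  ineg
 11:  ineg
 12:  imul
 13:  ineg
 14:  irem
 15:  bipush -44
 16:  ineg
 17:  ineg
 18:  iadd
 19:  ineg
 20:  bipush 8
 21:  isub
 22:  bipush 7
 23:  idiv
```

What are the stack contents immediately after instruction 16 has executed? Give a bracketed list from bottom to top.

[5, 44]

bipush 3   : 3
bipush -6  : 3 -6
ineg       : 3 6
iadd       : 9
bipush 4   : 9 4
ineg       : 9 -4
iadd       : 5
bipush 1   : 5 1
bipush -8  : 5 1 -8
ineg       : 5 1 8
ineg       : 5 1 -8
imul       : 5 -8
ineg       : 5 8
irem       : 5
bipush -44 : 5 -44
ineg       : 5 44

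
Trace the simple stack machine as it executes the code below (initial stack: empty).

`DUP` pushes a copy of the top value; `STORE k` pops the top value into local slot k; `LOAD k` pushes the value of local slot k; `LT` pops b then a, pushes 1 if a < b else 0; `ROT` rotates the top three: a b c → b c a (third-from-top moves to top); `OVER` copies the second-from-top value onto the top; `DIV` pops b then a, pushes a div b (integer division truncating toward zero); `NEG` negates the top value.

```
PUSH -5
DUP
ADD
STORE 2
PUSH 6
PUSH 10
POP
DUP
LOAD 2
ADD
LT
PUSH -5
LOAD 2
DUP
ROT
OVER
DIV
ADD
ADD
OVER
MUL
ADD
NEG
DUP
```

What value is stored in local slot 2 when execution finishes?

PUSH -5 → [-5]
DUP     → [-5, -5]
ADD     → [-10]
STORE 2 → []
PUSH 6  → [6]
PUSH 10 → [6, 10]
POP     → [6]
DUP     → [6, 6]
LOAD 2  → [6, 6, -10]
ADD     → [6, -4]
LT      → [0]
PUSH -5 → [0, -5]
LOAD 2  → [0, -5, -10]
DUP     → [0, -5, -10, -10]
ROT     → [0, -10, -10, -5]
OVER    → [0, -10, -10, -5, -10]
DIV     → [0, -10, -10, 0]
ADD     → [0, -10, -10]
ADD     → [0, -20]
OVER    → [0, -20, 0]
MUL     → [0, 0]
ADD     → [0]
NEG     → [0]
DUP     → [0, 0]

-10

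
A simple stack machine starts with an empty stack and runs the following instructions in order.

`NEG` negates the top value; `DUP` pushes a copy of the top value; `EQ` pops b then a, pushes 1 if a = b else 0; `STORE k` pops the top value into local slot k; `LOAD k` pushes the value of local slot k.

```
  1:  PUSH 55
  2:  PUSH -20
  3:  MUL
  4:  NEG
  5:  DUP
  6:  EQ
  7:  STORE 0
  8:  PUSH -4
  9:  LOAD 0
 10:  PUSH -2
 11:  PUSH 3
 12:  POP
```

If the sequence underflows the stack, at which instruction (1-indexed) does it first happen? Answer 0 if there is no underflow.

0

PUSH 55   [55]
PUSH -20  [55, -20]
MUL       [-1100]
NEG       [1100]
DUP       [1100, 1100]
EQ        [1]
STORE 0   []
PUSH -4   [-4]
LOAD 0    [-4, 1]
PUSH -2   [-4, 1, -2]
PUSH 3    [-4, 1, -2, 3]
POP       [-4, 1, -2]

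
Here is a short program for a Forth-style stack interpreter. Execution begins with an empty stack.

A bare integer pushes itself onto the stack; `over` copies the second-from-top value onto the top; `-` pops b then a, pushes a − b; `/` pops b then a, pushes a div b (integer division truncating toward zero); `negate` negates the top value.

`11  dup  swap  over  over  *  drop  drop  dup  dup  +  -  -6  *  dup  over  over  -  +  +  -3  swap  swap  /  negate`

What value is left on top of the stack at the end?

44

11      11
dup     11 11
swap    11 11
over    11 11 11
over    11 11 11 11
*       11 11 121
drop    11 11
drop    11
dup     11 11
dup     11 11 11
+       11 22
-       -11
-6      -11 -6
*       66
dup     66 66
over    66 66 66
over    66 66 66 66
-       66 66 0
+       66 66
+       132
-3      132 -3
swap    -3 132
swap    132 -3
/       -44
negate  44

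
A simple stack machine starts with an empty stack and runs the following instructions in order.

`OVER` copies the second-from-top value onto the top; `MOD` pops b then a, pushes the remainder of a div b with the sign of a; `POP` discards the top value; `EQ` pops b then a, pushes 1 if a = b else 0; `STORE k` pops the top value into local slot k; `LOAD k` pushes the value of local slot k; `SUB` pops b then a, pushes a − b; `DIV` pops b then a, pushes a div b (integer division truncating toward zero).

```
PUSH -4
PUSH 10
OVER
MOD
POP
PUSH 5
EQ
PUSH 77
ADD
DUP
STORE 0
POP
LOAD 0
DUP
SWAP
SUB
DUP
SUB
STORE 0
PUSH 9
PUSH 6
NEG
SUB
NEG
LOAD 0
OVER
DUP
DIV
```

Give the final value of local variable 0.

PUSH -4 -> [-4]
PUSH 10 -> [-4, 10]
OVER    -> [-4, 10, -4]
MOD     -> [-4, 2]
POP     -> [-4]
PUSH 5  -> [-4, 5]
EQ      -> [0]
PUSH 77 -> [0, 77]
ADD     -> [77]
DUP     -> [77, 77]
STORE 0 -> [77]
POP     -> []
LOAD 0  -> [77]
DUP     -> [77, 77]
SWAP    -> [77, 77]
SUB     -> [0]
DUP     -> [0, 0]
SUB     -> [0]
STORE 0 -> []
PUSH 9  -> [9]
PUSH 6  -> [9, 6]
NEG     -> [9, -6]
SUB     -> [15]
NEG     -> [-15]
LOAD 0  -> [-15, 0]
OVER    -> [-15, 0, -15]
DUP     -> [-15, 0, -15, -15]
DIV     -> [-15, 0, 1]

0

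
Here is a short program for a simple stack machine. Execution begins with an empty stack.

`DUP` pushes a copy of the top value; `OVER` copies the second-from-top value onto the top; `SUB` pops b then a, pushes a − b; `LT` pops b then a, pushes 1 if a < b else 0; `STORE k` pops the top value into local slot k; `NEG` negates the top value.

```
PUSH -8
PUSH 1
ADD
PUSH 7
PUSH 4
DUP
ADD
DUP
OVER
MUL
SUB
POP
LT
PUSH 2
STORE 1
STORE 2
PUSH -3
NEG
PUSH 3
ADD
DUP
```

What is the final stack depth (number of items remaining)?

2

PUSH -8 → [-8]
PUSH 1  → [-8, 1]
ADD     → [-7]
PUSH 7  → [-7, 7]
PUSH 4  → [-7, 7, 4]
DUP     → [-7, 7, 4, 4]
ADD     → [-7, 7, 8]
DUP     → [-7, 7, 8, 8]
OVER    → [-7, 7, 8, 8, 8]
MUL     → [-7, 7, 8, 64]
SUB     → [-7, 7, -56]
POP     → [-7, 7]
LT      → [1]
PUSH 2  → [1, 2]
STORE 1 → [1]
STORE 2 → []
PUSH -3 → [-3]
NEG     → [3]
PUSH 3  → [3, 3]
ADD     → [6]
DUP     → [6, 6]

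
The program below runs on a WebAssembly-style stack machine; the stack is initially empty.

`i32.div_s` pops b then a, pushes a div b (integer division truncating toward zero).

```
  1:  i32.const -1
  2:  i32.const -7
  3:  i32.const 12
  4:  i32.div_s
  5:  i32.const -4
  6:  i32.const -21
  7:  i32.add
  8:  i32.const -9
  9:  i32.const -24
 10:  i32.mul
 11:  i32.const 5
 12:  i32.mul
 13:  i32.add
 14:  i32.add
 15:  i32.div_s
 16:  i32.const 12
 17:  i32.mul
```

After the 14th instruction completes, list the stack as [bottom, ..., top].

i32.const -1  -> [-1]
i32.const -7  -> [-1, -7]
i32.const 12  -> [-1, -7, 12]
i32.div_s     -> [-1, 0]
i32.const -4  -> [-1, 0, -4]
i32.const -21 -> [-1, 0, -4, -21]
i32.add       -> [-1, 0, -25]
i32.const -9  -> [-1, 0, -25, -9]
i32.const -24 -> [-1, 0, -25, -9, -24]
i32.mul       -> [-1, 0, -25, 216]
i32.const 5   -> [-1, 0, -25, 216, 5]
i32.mul       -> [-1, 0, -25, 1080]
i32.add       -> [-1, 0, 1055]
i32.add       -> [-1, 1055]

[-1, 1055]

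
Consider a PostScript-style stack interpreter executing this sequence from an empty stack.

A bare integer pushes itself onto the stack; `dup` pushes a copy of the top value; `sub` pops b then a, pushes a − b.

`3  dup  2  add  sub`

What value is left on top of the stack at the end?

3   → [3]
dup → [3, 3]
2   → [3, 3, 2]
add → [3, 5]
sub → [-2]

-2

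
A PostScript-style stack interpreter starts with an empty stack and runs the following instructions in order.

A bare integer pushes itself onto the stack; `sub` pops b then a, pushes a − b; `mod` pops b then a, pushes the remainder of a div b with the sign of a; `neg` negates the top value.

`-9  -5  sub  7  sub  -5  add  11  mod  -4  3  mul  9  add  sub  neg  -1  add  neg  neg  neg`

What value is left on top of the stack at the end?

-9  -> [-9]
-5  -> [-9, -5]
sub -> [-4]
7   -> [-4, 7]
sub -> [-11]
-5  -> [-11, -5]
add -> [-16]
11  -> [-16, 11]
mod -> [-5]
-4  -> [-5, -4]
3   -> [-5, -4, 3]
mul -> [-5, -12]
9   -> [-5, -12, 9]
add -> [-5, -3]
sub -> [-2]
neg -> [2]
-1  -> [2, -1]
add -> [1]
neg -> [-1]
neg -> [1]
neg -> [-1]

-1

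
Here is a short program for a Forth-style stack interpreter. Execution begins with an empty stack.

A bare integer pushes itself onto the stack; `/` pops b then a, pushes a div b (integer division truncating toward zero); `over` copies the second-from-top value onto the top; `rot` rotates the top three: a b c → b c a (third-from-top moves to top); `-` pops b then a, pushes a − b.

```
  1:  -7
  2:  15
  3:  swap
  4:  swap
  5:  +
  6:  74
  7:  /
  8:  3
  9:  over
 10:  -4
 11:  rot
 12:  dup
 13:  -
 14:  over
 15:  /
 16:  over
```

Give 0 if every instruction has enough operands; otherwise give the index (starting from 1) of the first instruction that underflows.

-7    -7
15    -7 15
swap  15 -7
swap  -7 15
+     8
74    8 74
/     0
3     0 3
over  0 3 0
-4    0 3 0 -4
rot   0 0 -4 3
dup   0 0 -4 3 3
-     0 0 -4 0
over  0 0 -4 0 -4
/     0 0 -4 0
over  0 0 -4 0 -4

0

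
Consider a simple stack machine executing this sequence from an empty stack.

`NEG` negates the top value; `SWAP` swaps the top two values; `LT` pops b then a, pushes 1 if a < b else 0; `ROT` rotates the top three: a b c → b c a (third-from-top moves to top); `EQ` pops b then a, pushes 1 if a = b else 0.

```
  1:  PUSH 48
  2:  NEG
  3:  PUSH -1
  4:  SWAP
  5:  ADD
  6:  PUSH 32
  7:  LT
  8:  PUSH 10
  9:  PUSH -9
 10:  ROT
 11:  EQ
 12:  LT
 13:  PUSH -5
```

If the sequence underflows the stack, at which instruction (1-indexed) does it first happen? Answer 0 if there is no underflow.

PUSH 48 → [48]
NEG     → [-48]
PUSH -1 → [-48, -1]
SWAP    → [-1, -48]
ADD     → [-49]
PUSH 32 → [-49, 32]
LT      → [1]
PUSH 10 → [1, 10]
PUSH -9 → [1, 10, -9]
ROT     → [10, -9, 1]
EQ      → [10, 0]
LT      → [0]
PUSH -5 → [0, -5]

0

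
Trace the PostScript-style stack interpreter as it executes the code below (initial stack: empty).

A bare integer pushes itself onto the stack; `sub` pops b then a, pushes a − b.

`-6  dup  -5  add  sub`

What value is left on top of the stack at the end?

-6   [-6]
dup  [-6, -6]
-5   [-6, -6, -5]
add  [-6, -11]
sub  [5]

5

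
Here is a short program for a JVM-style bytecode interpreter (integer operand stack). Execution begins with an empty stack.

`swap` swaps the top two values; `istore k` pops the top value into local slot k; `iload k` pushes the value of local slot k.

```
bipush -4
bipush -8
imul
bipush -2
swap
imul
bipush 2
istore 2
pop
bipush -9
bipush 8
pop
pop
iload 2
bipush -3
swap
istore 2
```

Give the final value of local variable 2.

bipush -4 → [-4]
bipush -8 → [-4, -8]
imul      → [32]
bipush -2 → [32, -2]
swap      → [-2, 32]
imul      → [-64]
bipush 2  → [-64, 2]
istore 2  → [-64]
pop       → []
bipush -9 → [-9]
bipush 8  → [-9, 8]
pop       → [-9]
pop       → []
iload 2   → [2]
bipush -3 → [2, -3]
swap      → [-3, 2]
istore 2  → [-3]

2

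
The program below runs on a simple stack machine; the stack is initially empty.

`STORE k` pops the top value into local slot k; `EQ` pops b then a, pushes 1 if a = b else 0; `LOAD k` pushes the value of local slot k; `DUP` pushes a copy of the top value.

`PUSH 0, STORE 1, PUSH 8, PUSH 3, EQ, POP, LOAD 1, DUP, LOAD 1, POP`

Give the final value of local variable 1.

PUSH 0   0
STORE 1  (empty)
PUSH 8   8
PUSH 3   8 3
EQ       0
POP      (empty)
LOAD 1   0
DUP      0 0
LOAD 1   0 0 0
POP      0 0

0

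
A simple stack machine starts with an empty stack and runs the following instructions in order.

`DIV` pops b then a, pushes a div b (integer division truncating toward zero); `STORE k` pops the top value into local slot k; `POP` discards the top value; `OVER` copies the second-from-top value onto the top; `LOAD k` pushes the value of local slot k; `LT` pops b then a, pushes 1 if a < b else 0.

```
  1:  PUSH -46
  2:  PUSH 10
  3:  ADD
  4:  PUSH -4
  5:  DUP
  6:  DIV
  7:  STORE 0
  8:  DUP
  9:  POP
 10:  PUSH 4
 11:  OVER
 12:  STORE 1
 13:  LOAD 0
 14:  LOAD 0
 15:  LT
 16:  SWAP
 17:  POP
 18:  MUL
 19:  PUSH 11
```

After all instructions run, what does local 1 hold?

-36

PUSH -46 -> -46
PUSH 10  -> -46 10
ADD      -> -36
PUSH -4  -> -36 -4
DUP      -> -36 -4 -4
DIV      -> -36 1
STORE 0  -> -36
DUP      -> -36 -36
POP      -> -36
PUSH 4   -> -36 4
OVER     -> -36 4 -36
STORE 1  -> -36 4
LOAD 0   -> -36 4 1
LOAD 0   -> -36 4 1 1
LT       -> -36 4 0
SWAP     -> -36 0 4
POP      -> -36 0
MUL      -> 0
PUSH 11  -> 0 11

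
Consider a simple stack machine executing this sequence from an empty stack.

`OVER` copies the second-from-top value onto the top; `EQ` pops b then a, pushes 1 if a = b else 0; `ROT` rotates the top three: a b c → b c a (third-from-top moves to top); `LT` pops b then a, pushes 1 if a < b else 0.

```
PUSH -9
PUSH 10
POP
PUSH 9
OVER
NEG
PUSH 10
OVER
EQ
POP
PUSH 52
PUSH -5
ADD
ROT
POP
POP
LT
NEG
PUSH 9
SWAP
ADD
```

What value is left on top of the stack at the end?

8

PUSH -9  [-9]
PUSH 10  [-9, 10]
POP      [-9]
PUSH 9   [-9, 9]
OVER     [-9, 9, -9]
NEG      [-9, 9, 9]
PUSH 10  [-9, 9, 9, 10]
OVER     [-9, 9, 9, 10, 9]
EQ       [-9, 9, 9, 0]
POP      [-9, 9, 9]
PUSH 52  [-9, 9, 9, 52]
PUSH -5  [-9, 9, 9, 52, -5]
ADD      [-9, 9, 9, 47]
ROT      [-9, 9, 47, 9]
POP      [-9, 9, 47]
POP      [-9, 9]
LT       [1]
NEG      [-1]
PUSH 9   [-1, 9]
SWAP     [9, -1]
ADD      [8]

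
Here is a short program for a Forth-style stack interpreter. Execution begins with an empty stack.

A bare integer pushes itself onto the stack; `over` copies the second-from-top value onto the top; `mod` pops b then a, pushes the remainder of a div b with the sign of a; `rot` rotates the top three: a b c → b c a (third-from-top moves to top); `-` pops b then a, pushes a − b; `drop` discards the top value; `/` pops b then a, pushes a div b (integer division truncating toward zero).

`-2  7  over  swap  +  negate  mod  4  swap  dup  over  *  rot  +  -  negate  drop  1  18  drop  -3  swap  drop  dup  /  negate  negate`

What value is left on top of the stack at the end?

-2     → -2
7      → -2 7
over   → -2 7 -2
swap   → -2 -2 7
+      → -2 5
negate → -2 -5
mod    → -2
4      → -2 4
swap   → 4 -2
dup    → 4 -2 -2
over   → 4 -2 -2 -2
*      → 4 -2 4
rot    → -2 4 4
+      → -2 8
-      → -10
negate → 10
drop   → (empty)
1      → 1
18     → 1 18
drop   → 1
-3     → 1 -3
swap   → -3 1
drop   → -3
dup    → -3 -3
/      → 1
negate → -1
negate → 1

1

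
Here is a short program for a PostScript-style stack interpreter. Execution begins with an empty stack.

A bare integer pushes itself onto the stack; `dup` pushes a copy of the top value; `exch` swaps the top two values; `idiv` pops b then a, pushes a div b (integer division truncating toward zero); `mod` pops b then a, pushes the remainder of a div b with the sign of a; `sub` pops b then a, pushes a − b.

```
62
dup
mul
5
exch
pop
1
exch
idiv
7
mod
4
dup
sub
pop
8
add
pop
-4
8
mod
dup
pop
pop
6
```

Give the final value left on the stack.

6

62    62
dup   62 62
mul   3844
5     3844 5
exch  5 3844
pop   5
1     5 1
exch  1 5
idiv  0
7     0 7
mod   0
4     0 4
dup   0 4 4
sub   0 0
pop   0
8     0 8
add   8
pop   (empty)
-4    -4
8     -4 8
mod   -4
dup   -4 -4
pop   -4
pop   (empty)
6     6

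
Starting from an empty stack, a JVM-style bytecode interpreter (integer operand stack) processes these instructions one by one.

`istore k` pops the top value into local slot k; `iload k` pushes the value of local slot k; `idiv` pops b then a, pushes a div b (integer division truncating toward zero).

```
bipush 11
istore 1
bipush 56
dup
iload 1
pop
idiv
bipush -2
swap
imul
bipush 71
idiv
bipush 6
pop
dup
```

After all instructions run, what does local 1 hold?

bipush 11 → [11]
istore 1  → []
bipush 56 → [56]
dup       → [56, 56]
iload 1   → [56, 56, 11]
pop       → [56, 56]
idiv      → [1]
bipush -2 → [1, -2]
swap      → [-2, 1]
imul      → [-2]
bipush 71 → [-2, 71]
idiv      → [0]
bipush 6  → [0, 6]
pop       → [0]
dup       → [0, 0]

11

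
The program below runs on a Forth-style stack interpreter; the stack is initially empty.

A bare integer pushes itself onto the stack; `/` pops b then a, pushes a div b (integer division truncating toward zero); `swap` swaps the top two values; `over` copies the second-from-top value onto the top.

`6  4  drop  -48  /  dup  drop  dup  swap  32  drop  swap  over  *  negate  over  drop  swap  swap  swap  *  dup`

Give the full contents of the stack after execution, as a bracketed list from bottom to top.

6      -> [6]
4      -> [6, 4]
drop   -> [6]
-48    -> [6, -48]
/      -> [0]
dup    -> [0, 0]
drop   -> [0]
dup    -> [0, 0]
swap   -> [0, 0]
32     -> [0, 0, 32]
drop   -> [0, 0]
swap   -> [0, 0]
over   -> [0, 0, 0]
*      -> [0, 0]
negate -> [0, 0]
over   -> [0, 0, 0]
drop   -> [0, 0]
swap   -> [0, 0]
swap   -> [0, 0]
swap   -> [0, 0]
*      -> [0]
dup    -> [0, 0]

[0, 0]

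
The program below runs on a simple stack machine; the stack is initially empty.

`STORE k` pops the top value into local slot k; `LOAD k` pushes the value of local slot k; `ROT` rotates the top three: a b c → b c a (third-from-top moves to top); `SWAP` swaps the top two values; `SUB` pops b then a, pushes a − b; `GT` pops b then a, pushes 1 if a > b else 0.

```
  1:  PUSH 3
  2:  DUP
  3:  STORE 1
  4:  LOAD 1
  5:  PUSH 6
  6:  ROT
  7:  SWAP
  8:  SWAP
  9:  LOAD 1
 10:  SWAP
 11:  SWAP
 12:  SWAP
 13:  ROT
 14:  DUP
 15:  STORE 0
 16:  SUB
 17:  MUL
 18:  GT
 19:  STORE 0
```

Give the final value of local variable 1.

3

PUSH 3   [3]
DUP      [3, 3]
STORE 1  [3]
LOAD 1   [3, 3]
PUSH 6   [3, 3, 6]
ROT      [3, 6, 3]
SWAP     [3, 3, 6]
SWAP     [3, 6, 3]
LOAD 1   [3, 6, 3, 3]
SWAP     [3, 6, 3, 3]
SWAP     [3, 6, 3, 3]
SWAP     [3, 6, 3, 3]
ROT      [3, 3, 3, 6]
DUP      [3, 3, 3, 6, 6]
STORE 0  [3, 3, 3, 6]
SUB      [3, 3, -3]
MUL      [3, -9]
GT       [1]
STORE 0  []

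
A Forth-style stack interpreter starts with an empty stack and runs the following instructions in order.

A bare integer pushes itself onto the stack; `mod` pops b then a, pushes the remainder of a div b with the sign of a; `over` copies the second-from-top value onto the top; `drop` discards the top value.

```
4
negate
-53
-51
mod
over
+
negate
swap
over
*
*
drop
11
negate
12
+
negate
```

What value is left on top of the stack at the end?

4      -> 4
negate -> -4
-53    -> -4 -53
-51    -> -4 -53 -51
mod    -> -4 -2
over   -> -4 -2 -4
+      -> -4 -6
negate -> -4 6
swap   -> 6 -4
over   -> 6 -4 6
*      -> 6 -24
*      -> -144
drop   -> (empty)
11     -> 11
negate -> -11
12     -> -11 12
+      -> 1
negate -> -1

-1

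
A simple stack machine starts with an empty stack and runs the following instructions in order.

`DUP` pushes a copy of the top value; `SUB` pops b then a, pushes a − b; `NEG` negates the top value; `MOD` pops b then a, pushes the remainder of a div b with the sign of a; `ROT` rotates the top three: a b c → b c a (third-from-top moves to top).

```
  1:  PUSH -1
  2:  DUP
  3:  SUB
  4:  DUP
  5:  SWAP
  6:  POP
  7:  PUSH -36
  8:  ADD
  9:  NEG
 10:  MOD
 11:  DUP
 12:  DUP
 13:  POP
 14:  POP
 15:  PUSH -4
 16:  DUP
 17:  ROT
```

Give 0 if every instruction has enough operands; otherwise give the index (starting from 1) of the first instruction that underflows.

10

PUSH -1  → -1
DUP      → -1 -1
SUB      → 0
DUP      → 0 0
SWAP     → 0 0
POP      → 0
PUSH -36 → 0 -36
ADD      → -36
NEG      → 36
MOD  — needs 2 operands, stack has 1 → underflow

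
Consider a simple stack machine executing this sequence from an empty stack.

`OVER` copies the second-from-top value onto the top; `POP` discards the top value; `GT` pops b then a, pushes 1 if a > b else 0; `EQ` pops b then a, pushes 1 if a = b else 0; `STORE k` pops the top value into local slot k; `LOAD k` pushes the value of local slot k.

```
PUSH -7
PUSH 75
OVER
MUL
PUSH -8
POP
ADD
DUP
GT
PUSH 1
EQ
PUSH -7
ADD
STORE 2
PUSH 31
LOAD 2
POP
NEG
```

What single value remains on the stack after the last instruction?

-31

PUSH -7  [-7]
PUSH 75  [-7, 75]
OVER     [-7, 75, -7]
MUL      [-7, -525]
PUSH -8  [-7, -525, -8]
POP      [-7, -525]
ADD      [-532]
DUP      [-532, -532]
GT       [0]
PUSH 1   [0, 1]
EQ       [0]
PUSH -7  [0, -7]
ADD      [-7]
STORE 2  []
PUSH 31  [31]
LOAD 2   [31, -7]
POP      [31]
NEG      [-31]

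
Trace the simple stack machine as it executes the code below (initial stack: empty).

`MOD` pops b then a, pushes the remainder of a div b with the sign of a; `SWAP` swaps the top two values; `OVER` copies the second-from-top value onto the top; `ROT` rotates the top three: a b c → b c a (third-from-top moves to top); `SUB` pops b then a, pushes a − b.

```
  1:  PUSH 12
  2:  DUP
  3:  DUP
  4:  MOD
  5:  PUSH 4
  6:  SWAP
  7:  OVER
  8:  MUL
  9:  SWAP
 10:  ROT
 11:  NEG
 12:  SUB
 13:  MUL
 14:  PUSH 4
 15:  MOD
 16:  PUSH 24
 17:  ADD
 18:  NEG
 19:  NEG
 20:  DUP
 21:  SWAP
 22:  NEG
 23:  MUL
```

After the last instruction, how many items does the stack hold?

PUSH 12 : 12
DUP     : 12 12
DUP     : 12 12 12
MOD     : 12 0
PUSH 4  : 12 0 4
SWAP    : 12 4 0
OVER    : 12 4 0 4
MUL     : 12 4 0
SWAP    : 12 0 4
ROT     : 0 4 12
NEG     : 0 4 -12
SUB     : 0 16
MUL     : 0
PUSH 4  : 0 4
MOD     : 0
PUSH 24 : 0 24
ADD     : 24
NEG     : -24
NEG     : 24
DUP     : 24 24
SWAP    : 24 24
NEG     : 24 -24
MUL     : -576

1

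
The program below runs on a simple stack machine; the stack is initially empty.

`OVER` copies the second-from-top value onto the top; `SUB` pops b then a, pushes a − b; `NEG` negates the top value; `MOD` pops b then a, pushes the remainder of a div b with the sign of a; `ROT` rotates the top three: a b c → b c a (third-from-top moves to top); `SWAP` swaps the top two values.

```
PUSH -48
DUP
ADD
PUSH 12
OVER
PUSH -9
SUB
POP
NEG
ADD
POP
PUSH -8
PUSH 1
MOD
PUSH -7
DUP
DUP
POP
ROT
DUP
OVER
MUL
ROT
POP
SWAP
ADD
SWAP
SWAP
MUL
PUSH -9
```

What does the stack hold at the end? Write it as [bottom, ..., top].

[0, -9]

PUSH -48 -> [-48]
DUP      -> [-48, -48]
ADD      -> [-96]
PUSH 12  -> [-96, 12]
OVER     -> [-96, 12, -96]
PUSH -9  -> [-96, 12, -96, -9]
SUB      -> [-96, 12, -87]
POP      -> [-96, 12]
NEG      -> [-96, -12]
ADD      -> [-108]
POP      -> []
PUSH -8  -> [-8]
PUSH 1   -> [-8, 1]
MOD      -> [0]
PUSH -7  -> [0, -7]
DUP      -> [0, -7, -7]
DUP      -> [0, -7, -7, -7]
POP      -> [0, -7, -7]
ROT      -> [-7, -7, 0]
DUP      -> [-7, -7, 0, 0]
OVER     -> [-7, -7, 0, 0, 0]
MUL      -> [-7, -7, 0, 0]
ROT      -> [-7, 0, 0, -7]
POP      -> [-7, 0, 0]
SWAP     -> [-7, 0, 0]
ADD      -> [-7, 0]
SWAP     -> [0, -7]
SWAP     -> [-7, 0]
MUL      -> [0]
PUSH -9  -> [0, -9]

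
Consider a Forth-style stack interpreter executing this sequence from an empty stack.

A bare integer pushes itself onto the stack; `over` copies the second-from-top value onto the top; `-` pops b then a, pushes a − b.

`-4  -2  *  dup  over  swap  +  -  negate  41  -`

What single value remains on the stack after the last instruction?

-33

-4      [-4]
-2      [-4, -2]
*       [8]
dup     [8, 8]
over    [8, 8, 8]
swap    [8, 8, 8]
+       [8, 16]
-       [-8]
negate  [8]
41      [8, 41]
-       [-33]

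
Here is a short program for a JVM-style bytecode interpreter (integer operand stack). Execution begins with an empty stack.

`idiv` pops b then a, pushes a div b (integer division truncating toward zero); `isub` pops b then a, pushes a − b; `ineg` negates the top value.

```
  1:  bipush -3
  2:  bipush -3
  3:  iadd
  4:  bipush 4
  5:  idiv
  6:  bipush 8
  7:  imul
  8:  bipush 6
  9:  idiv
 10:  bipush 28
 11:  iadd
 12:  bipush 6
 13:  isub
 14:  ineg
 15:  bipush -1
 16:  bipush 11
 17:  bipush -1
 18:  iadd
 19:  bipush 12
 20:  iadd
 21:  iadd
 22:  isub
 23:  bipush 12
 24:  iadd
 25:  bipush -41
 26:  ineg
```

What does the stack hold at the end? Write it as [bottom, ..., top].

[-30, 41]

bipush -3  : -3
bipush -3  : -3 -3
iadd       : -6
bipush 4   : -6 4
idiv       : -1
bipush 8   : -1 8
imul       : -8
bipush 6   : -8 6
idiv       : -1
bipush 28  : -1 28
iadd       : 27
bipush 6   : 27 6
isub       : 21
ineg       : -21
bipush -1  : -21 -1
bipush 11  : -21 -1 11
bipush -1  : -21 -1 11 -1
iadd       : -21 -1 10
bipush 12  : -21 -1 10 12
iadd       : -21 -1 22
iadd       : -21 21
isub       : -42
bipush 12  : -42 12
iadd       : -30
bipush -41 : -30 -41
ineg       : -30 41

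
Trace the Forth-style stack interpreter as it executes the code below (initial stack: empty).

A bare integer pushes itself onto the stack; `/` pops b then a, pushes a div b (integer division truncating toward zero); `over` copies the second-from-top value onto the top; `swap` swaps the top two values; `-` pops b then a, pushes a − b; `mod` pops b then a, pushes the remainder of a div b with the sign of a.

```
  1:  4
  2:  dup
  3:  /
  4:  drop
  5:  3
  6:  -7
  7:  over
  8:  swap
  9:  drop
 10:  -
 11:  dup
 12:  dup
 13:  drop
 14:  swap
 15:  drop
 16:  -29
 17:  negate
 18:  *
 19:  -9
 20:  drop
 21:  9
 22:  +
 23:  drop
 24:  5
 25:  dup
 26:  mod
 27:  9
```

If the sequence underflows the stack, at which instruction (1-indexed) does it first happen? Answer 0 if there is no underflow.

0

4      : 4
dup    : 4 4
/      : 1
drop   : (empty)
3      : 3
-7     : 3 -7
over   : 3 -7 3
swap   : 3 3 -7
drop   : 3 3
-      : 0
dup    : 0 0
dup    : 0 0 0
drop   : 0 0
swap   : 0 0
drop   : 0
-29    : 0 -29
negate : 0 29
*      : 0
-9     : 0 -9
drop   : 0
9      : 0 9
+      : 9
drop   : (empty)
5      : 5
dup    : 5 5
mod    : 0
9      : 0 9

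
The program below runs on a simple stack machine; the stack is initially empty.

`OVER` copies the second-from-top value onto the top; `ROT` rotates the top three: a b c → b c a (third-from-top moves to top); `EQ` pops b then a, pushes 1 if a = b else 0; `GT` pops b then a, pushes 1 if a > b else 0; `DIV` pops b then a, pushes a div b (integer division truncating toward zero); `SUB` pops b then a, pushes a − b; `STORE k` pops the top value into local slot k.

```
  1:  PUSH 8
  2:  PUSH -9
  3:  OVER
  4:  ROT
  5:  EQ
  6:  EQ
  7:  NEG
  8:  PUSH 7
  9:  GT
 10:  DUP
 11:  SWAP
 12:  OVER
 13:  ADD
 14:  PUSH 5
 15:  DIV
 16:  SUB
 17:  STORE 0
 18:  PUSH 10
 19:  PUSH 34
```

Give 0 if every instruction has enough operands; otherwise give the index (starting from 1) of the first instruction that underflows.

0

PUSH 8  -> 8
PUSH -9 -> 8 -9
OVER    -> 8 -9 8
ROT     -> -9 8 8
EQ      -> -9 1
EQ      -> 0
NEG     -> 0
PUSH 7  -> 0 7
GT      -> 0
DUP     -> 0 0
SWAP    -> 0 0
OVER    -> 0 0 0
ADD     -> 0 0
PUSH 5  -> 0 0 5
DIV     -> 0 0
SUB     -> 0
STORE 0 -> (empty)
PUSH 10 -> 10
PUSH 34 -> 10 34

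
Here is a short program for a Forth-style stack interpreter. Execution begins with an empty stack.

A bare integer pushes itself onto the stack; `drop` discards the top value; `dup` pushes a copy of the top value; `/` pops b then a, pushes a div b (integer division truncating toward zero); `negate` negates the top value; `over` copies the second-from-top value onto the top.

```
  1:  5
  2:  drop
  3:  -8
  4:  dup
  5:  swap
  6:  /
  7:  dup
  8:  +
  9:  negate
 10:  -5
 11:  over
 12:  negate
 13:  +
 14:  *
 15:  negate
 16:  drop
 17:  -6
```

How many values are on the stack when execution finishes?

1

5      -> 5
drop   -> (empty)
-8     -> -8
dup    -> -8 -8
swap   -> -8 -8
/      -> 1
dup    -> 1 1
+      -> 2
negate -> -2
-5     -> -2 -5
over   -> -2 -5 -2
negate -> -2 -5 2
+      -> -2 -3
*      -> 6
negate -> -6
drop   -> (empty)
-6     -> -6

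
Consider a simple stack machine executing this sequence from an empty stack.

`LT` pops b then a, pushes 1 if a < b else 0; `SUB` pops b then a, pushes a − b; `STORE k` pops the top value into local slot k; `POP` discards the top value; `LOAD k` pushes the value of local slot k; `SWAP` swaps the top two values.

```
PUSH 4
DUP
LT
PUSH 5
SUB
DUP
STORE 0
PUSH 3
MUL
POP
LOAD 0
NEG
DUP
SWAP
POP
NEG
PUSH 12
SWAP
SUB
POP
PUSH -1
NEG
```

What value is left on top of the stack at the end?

PUSH 4   4
DUP      4 4
LT       0
PUSH 5   0 5
SUB      -5
DUP      -5 -5
STORE 0  -5
PUSH 3   -5 3
MUL      -15
POP      (empty)
LOAD 0   -5
NEG      5
DUP      5 5
SWAP     5 5
POP      5
NEG      -5
PUSH 12  -5 12
SWAP     12 -5
SUB      17
POP      (empty)
PUSH -1  -1
NEG      1

1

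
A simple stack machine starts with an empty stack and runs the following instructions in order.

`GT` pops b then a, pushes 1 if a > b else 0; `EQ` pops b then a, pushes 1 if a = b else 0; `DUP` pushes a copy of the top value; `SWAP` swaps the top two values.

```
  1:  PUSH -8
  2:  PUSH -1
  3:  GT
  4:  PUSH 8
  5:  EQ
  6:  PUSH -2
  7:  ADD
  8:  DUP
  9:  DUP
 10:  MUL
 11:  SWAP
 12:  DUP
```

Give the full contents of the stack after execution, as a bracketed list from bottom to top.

[4, -2, -2]

PUSH -8  -8
PUSH -1  -8 -1
GT       0
PUSH 8   0 8
EQ       0
PUSH -2  0 -2
ADD      -2
DUP      -2 -2
DUP      -2 -2 -2
MUL      -2 4
SWAP     4 -2
DUP      4 -2 -2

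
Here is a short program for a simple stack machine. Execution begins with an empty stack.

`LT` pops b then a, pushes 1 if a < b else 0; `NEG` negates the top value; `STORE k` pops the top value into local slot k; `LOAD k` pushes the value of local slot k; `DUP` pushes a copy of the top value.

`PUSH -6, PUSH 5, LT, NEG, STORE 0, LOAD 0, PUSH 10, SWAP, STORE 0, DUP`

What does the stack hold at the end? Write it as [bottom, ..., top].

[10, 10]

PUSH -6 : -6
PUSH 5  : -6 5
LT      : 1
NEG     : -1
STORE 0 : (empty)
LOAD 0  : -1
PUSH 10 : -1 10
SWAP    : 10 -1
STORE 0 : 10
DUP     : 10 10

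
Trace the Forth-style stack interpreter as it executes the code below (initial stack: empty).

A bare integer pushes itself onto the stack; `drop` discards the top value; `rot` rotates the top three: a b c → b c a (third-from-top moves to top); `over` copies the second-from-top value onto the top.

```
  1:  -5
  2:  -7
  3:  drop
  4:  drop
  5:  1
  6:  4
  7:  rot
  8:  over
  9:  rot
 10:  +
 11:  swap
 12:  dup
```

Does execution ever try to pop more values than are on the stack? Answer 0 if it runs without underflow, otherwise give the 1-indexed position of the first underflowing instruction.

-5    [-5]
-7    [-5, -7]
drop  [-5]
drop  []
1     [1]
4     [1, 4]
rot  — needs 3 operands, stack has 2 → underflow

7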